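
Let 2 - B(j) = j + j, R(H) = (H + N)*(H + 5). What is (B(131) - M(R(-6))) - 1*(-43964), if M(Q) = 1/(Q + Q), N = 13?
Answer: 611857/14 ≈ 43704.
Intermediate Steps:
R(H) = (5 + H)*(13 + H) (R(H) = (H + 13)*(H + 5) = (13 + H)*(5 + H) = (5 + H)*(13 + H))
B(j) = 2 - 2*j (B(j) = 2 - (j + j) = 2 - 2*j)
M(Q) = 1/(2*Q)
(B(131) - M(R(-6))) - 1*(-43964) = ((2 - 2*131) - 1/(2*(65 + (-6)² + 18*(-6)))) - 1*(-43964) = ((2 - 262) - 1/(2*(65 + 36 - 108))) + 43964 = (-260 - 1/(2*(-7))) + 43964 = (-260 - (-1)/(2*7)) + 43964 = (-260 - 1*(-1/14)) + 43964 = (-260 + 1/14) + 43964 = -3639/14 + 43964 = 611857/14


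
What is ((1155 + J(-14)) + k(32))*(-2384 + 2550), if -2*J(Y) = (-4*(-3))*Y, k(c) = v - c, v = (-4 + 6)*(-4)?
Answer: 199034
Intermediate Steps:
v = -8 (v = 2*(-4) = -8)
k(c) = -8 - c
J(Y) = -6*Y (J(Y) = -(-4*(-3))*Y/2 = -6*Y)
((1155 + J(-14)) + k(32))*(-2384 + 2550) = ((1155 - 6*(-14)) + (-8 - 1*32))*(-2384 + 2550) = ((1155 + 84) + (-8 - 32))*166 = (1239 - 40)*166 = 1199*166 = 199034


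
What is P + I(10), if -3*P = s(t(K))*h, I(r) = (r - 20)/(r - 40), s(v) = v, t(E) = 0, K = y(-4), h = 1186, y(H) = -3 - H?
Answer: 1/3 ≈ 0.33333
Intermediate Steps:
K = 1 (K = -3 - 1*(-4) = -3 + 4 = 1)
I(r) = (-20 + r)/(-40 + r)
P = 0 (P = -0*1186 = -1/3*0 = 0)
P + I(10) = 0 + (-20 + 10)/(-40 + 10) = 0 - 10/(-30) = 0 - 1/30*(-10) = 0 + 1/3 = 1/3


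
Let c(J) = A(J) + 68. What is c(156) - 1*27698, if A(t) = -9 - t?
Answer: -27795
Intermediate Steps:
c(J) = 59 - J (c(J) = (-9 - J) + 68 = 59 - J)
c(156) - 1*27698 = (59 - 1*156) - 1*27698 = (59 - 156) - 27698 = -97 - 27698 = -27795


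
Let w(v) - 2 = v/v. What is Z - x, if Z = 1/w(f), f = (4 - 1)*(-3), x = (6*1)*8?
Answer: -143/3 ≈ -47.667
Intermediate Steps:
x = 48 (x = 6*8 = 48)
f = -9 (f = 3*(-3) = -9)
w(v) = 3 (w(v) = 2 + v/v = 2 + 1 = 3)
Z = ⅓ (Z = 1/3 = ⅓ ≈ 0.33333)
Z - x = ⅓ - 1*48 = ⅓ - 48 = -143/3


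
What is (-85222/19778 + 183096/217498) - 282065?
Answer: -303341749613432/1075418861 ≈ -2.8207e+5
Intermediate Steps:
(-85222/19778 + 183096/217498) - 282065 = (-85222*1/19778 + 183096*(1/217498)) - 282065 = (-42611/9889 + 91548/108749) - 282065 = -3728585467/1075418861 - 282065 = -303341749613432/1075418861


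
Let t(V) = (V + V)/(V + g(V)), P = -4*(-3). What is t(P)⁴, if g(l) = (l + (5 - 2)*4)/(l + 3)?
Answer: 810000/83521 ≈ 9.6982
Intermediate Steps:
g(l) = (12 + l)/(3 + l) (g(l) = (l + 3*4)/(3 + l) = (l + 12)/(3 + l) = (12 + l)/(3 + l))
P = 12
t(V) = 2*V/(V + (12 + V)/(3 + V)) (t(V) = (V + V)/(V + (12 + V)/(3 + V)) = (2*V)/(V + (12 + V)/(3 + V)) = 2*V/(V + (12 + V)/(3 + V)))
t(P)⁴ = (2*12*(3 + 12)/(12 + 12 + 12*(3 + 12)))⁴ = (2*12*15/(12 + 12 + 12*15))⁴ = (2*12*15/(12 + 12 + 180))⁴ = (2*12*15/204)⁴ = (2*12*(1/204)*15)⁴ = (30/17)⁴ = 810000/83521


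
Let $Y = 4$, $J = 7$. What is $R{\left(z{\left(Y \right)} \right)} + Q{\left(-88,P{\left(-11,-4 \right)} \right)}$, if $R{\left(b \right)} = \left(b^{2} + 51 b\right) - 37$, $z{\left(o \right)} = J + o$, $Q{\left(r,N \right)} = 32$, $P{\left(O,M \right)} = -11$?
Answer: $677$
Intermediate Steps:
$z{\left(o \right)} = 7 + o$
$R{\left(b \right)} = -37 + b^{2} + 51 b$
$R{\left(z{\left(Y \right)} \right)} + Q{\left(-88,P{\left(-11,-4 \right)} \right)} = \left(-37 + \left(7 + 4\right)^{2} + 51 \left(7 + 4\right)\right) + 32 = \left(-37 + 11^{2} + 51 \cdot 11\right) + 32 = \left(-37 + 121 + 561\right) + 32 = 645 + 32 = 677$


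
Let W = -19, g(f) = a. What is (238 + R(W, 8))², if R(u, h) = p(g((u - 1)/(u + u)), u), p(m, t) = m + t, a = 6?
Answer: 50625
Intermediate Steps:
g(f) = 6
R(u, h) = 6 + u
(238 + R(W, 8))² = (238 + (6 - 19))² = (238 - 13)² = 225² = 50625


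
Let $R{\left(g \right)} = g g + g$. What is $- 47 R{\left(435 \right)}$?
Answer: $-8914020$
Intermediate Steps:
$R{\left(g \right)} = g + g^{2}$ ($R{\left(g \right)} = g^{2} + g = g + g^{2}$)
$- 47 R{\left(435 \right)} = - 47 \cdot 435 \left(1 + 435\right) = - 47 \cdot 435 \cdot 436 = \left(-47\right) 189660 = -8914020$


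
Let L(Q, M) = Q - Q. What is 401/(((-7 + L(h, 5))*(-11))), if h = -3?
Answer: 401/77 ≈ 5.2078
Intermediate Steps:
L(Q, M) = 0
401/(((-7 + L(h, 5))*(-11))) = 401/(((-7 + 0)*(-11))) = 401/((-7*(-11))) = 401/77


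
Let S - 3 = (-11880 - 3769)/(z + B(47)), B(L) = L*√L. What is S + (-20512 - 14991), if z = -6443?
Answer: -1469898296493/41408426 + 735503*√47/41408426 ≈ -35497.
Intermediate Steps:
B(L) = L^(3/2)
S = 3 - 15649/(-6443 + 47*√47) (S = 3 + (-11880 - 3769)/(-6443 + 47^(3/2)) = 3 - 15649/(-6443 + 47*√47) ≈ 5.5567)
S + (-20512 - 14991) = (225051785/41408426 + 735503*√47/41408426) + (-20512 - 14991) = (225051785/41408426 + 735503*√47/41408426) - 35503 = -1469898296493/41408426 + 735503*√47/41408426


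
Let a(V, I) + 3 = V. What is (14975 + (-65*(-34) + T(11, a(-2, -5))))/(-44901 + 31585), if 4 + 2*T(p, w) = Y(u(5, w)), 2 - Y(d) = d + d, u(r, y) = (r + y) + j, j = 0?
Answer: -4296/3329 ≈ -1.2905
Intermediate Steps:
a(V, I) = -3 + V
u(r, y) = r + y (u(r, y) = (r + y) + 0 = r + y)
Y(d) = 2 - 2*d (Y(d) = 2 - (d + d) = 2 - 2*d)
T(p, w) = -6 - w (T(p, w) = -2 + (2 - 2*(5 + w))/2 = -2 + (2 + (-10 - 2*w))/2 = -2 + (-8 - 2*w)/2 = -2 + (-4 - w) = -6 - w)
(14975 + (-65*(-34) + T(11, a(-2, -5))))/(-44901 + 31585) = (14975 + (-65*(-34) + (-6 - (-3 - 2))))/(-44901 + 31585) = (14975 + (2210 + (-6 - 1*(-5))))/(-13316) = (14975 + (2210 + (-6 + 5)))*(-1/13316) = (14975 + (2210 - 1))*(-1/13316) = (14975 + 2209)*(-1/13316) = 17184*(-1/13316) = -4296/3329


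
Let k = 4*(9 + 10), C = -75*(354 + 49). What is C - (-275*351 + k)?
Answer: 66224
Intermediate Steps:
C = -30225 (C = -75*403 = -30225)
k = 76 (k = 4*19 = 76)
C - (-275*351 + k) = -30225 - (-275*351 + 76) = -30225 - (-96525 + 76) = -30225 - 1*(-96449) = -30225 + 96449 = 66224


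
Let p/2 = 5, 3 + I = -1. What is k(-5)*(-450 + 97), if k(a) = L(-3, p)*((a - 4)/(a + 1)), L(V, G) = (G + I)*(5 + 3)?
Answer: -38124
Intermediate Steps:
I = -4 (I = -3 - 1 = -4)
p = 10 (p = 2*5 = 10)
L(V, G) = -32 + 8*G (L(V, G) = (G - 4)*(5 + 3) = (-4 + G)*8 = -32 + 8*G)
k(a) = 48*(-4 + a)/(1 + a) (k(a) = (-32 + 8*10)*((a - 4)/(a + 1)) = (-32 + 80)*((-4 + a)/(1 + a)) = 48*((-4 + a)/(1 + a)) = 48*(-4 + a)/(1 + a))
k(-5)*(-450 + 97) = (48*(-4 - 5)/(1 - 5))*(-450 + 97) = (48*(-9)/(-4))*(-353) = (48*(-¼)*(-9))*(-353) = 108*(-353) = -38124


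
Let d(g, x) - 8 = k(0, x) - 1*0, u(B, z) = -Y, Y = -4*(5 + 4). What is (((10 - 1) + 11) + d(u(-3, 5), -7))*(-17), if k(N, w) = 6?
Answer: -578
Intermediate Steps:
Y = -36 (Y = -4*9 = -36)
u(B, z) = 36 (u(B, z) = -1*(-36) = 36)
d(g, x) = 14 (d(g, x) = 8 + (6 - 1*0) = 8 + (6 + 0) = 8 + 6 = 14)
(((10 - 1) + 11) + d(u(-3, 5), -7))*(-17) = (((10 - 1) + 11) + 14)*(-17) = ((9 + 11) + 14)*(-17) = (20 + 14)*(-17) = 34*(-17) = -578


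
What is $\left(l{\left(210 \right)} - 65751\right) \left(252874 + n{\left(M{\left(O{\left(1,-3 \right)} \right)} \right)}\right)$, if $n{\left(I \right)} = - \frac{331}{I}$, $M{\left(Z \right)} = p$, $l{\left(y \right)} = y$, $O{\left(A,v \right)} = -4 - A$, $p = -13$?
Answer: $- \frac{215478686913}{13} \approx -1.6575 \cdot 10^{10}$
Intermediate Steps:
$M{\left(Z \right)} = -13$
$\left(l{\left(210 \right)} - 65751\right) \left(252874 + n{\left(M{\left(O{\left(1,-3 \right)} \right)} \right)}\right) = \left(210 - 65751\right) \left(252874 - \frac{331}{-13}\right) = - 65541 \left(252874 - - \frac{331}{13}\right) = - 65541 \left(252874 + \frac{331}{13}\right) = \left(-65541\right) \frac{3287693}{13} = - \frac{215478686913}{13}$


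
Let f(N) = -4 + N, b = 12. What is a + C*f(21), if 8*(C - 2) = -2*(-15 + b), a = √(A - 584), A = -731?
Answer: 187/4 + I*√1315 ≈ 46.75 + 36.263*I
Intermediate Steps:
a = I*√1315 (a = √(-731 - 584) = √(-1315) = I*√1315 ≈ 36.263*I)
C = 11/4 (C = 2 + (-2*(-15 + 12))/8 = 2 + (-2*(-3))/8 = 2 + (⅛)*6 = 2 + ¾ = 11/4 ≈ 2.7500)
a + C*f(21) = I*√1315 + 11*(-4 + 21)/4 = I*√1315 + (11/4)*17 = I*√1315 + 187/4 = 187/4 + I*√1315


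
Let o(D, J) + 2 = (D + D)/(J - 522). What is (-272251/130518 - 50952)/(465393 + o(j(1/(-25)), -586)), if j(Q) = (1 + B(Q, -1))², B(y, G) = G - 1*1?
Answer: -1842167832199/16825506937767 ≈ -0.10949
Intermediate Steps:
B(y, G) = -1 + G (B(y, G) = G - 1 = -1 + G)
j(Q) = 1 (j(Q) = (1 + (-1 - 1))² = (1 - 2)² = (-1)² = 1)
o(D, J) = -2 + 2*D/(-522 + J) (o(D, J) = -2 + (D + D)/(J - 522) = -2 + (2*D)/(-522 + J) = -2 + 2*D/(-522 + J))
(-272251/130518 - 50952)/(465393 + o(j(1/(-25)), -586)) = (-272251/130518 - 50952)/(465393 + 2*(522 + 1 - 1*(-586))/(-522 - 586)) = (-272251*1/130518 - 50952)/(465393 + 2*(522 + 1 + 586)/(-1108)) = (-272251/130518 - 50952)/(465393 + 2*(-1/1108)*1109) = -6650425387/(130518*(465393 - 1109/554)) = -6650425387/(130518*257826613/554) = -6650425387/130518*554/257826613 = -1842167832199/16825506937767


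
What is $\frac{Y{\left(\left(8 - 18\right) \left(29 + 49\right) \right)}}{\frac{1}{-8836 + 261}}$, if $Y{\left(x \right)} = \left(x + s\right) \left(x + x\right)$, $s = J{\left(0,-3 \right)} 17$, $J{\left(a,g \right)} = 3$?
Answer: $-9751833000$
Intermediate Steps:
$s = 51$ ($s = 3 \cdot 17 = 51$)
$Y{\left(x \right)} = 2 x \left(51 + x\right)$ ($Y{\left(x \right)} = \left(x + 51\right) \left(x + x\right) = \left(51 + x\right) 2 x = 2 x \left(51 + x\right)$)
$\frac{Y{\left(\left(8 - 18\right) \left(29 + 49\right) \right)}}{\frac{1}{-8836 + 261}} = \frac{2 \left(8 - 18\right) \left(29 + 49\right) \left(51 + \left(8 - 18\right) \left(29 + 49\right)\right)}{\frac{1}{-8836 + 261}} = \frac{2 \left(\left(-10\right) 78\right) \left(51 - 780\right)}{\frac{1}{-8575}} = \frac{2 \left(-780\right) \left(51 - 780\right)}{- \frac{1}{8575}} = 2 \left(-780\right) \left(-729\right) \left(-8575\right) = 1137240 \left(-8575\right) = -9751833000$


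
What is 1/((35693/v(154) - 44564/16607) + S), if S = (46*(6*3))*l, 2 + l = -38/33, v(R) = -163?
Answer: -29776351/84300227877 ≈ -0.00035322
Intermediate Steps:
l = -104/33 (l = -2 - 38/33 = -104/33 ≈ -3.1515)
S = -28704/11 (S = (46*(6*3))*(-104/33) = (46*18)*(-104/33) = 828*(-104/33) = -28704/11 ≈ -2609.5)
1/((35693/v(154) - 44564/16607) + S) = 1/((35693/(-163) - 44564/16607) - 28704/11) = 1/((35693*(-1/163) - 44564*1/16607) - 28704/11) = 1/((-35693/163 - 44564/16607) - 28704/11) = 1/(-600017583/2706941 - 28704/11) = 1/(-84300227877/29776351) = -29776351/84300227877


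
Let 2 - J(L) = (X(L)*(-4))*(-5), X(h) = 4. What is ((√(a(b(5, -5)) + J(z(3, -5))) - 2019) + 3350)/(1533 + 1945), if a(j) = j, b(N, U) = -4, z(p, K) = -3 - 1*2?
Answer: 1331/3478 + I*√82/3478 ≈ 0.38269 + 0.0026036*I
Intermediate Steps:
z(p, K) = -5 (z(p, K) = -3 - 2 = -5)
J(L) = -78 (J(L) = 2 - 4*(-4)*(-5) = 2 - (-16)*(-5) = 2 - 1*80 = 2 - 80 = -78)
((√(a(b(5, -5)) + J(z(3, -5))) - 2019) + 3350)/(1533 + 1945) = ((√(-4 - 78) - 2019) + 3350)/(1533 + 1945) = ((√(-82) - 2019) + 3350)/3478 = ((I*√82 - 2019) + 3350)*(1/3478) = ((-2019 + I*√82) + 3350)*(1/3478) = (1331 + I*√82)*(1/3478) = 1331/3478 + I*√82/3478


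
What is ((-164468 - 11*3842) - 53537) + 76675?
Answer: -183592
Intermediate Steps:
((-164468 - 11*3842) - 53537) + 76675 = ((-164468 - 1*42262) - 53537) + 76675 = ((-164468 - 42262) - 53537) + 76675 = (-206730 - 53537) + 76675 = -260267 + 76675 = -183592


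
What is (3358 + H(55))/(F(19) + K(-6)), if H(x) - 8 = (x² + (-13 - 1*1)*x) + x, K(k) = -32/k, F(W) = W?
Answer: 17028/73 ≈ 233.26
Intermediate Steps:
H(x) = 8 + x² - 13*x (H(x) = 8 + ((x² + (-13 - 1*1)*x) + x) = 8 + ((x² + (-13 - 1)*x) + x) = 8 + ((x² - 14*x) + x) = 8 + (x² - 13*x) = 8 + x² - 13*x)
(3358 + H(55))/(F(19) + K(-6)) = (3358 + (8 + 55² - 13*55))/(19 - 32/(-6)) = (3358 + (8 + 3025 - 715))/(19 - 32*(-⅙)) = (3358 + 2318)/(19 + 16/3) = 5676/(73/3) = 5676*(3/73) = 17028/73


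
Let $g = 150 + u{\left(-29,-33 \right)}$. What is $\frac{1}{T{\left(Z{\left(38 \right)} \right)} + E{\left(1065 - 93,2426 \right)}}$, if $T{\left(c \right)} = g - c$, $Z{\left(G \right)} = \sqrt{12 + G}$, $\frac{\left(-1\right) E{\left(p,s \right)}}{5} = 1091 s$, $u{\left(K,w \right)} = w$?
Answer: $- \frac{13233713}{175131159766319} + \frac{5 \sqrt{2}}{175131159766319} \approx -7.5565 \cdot 10^{-8}$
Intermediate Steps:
$E{\left(p,s \right)} = - 5455 s$ ($E{\left(p,s \right)} = - 5 \cdot 1091 s = - 5455 s$)
$g = 117$ ($g = 150 - 33 = 117$)
$T{\left(c \right)} = 117 - c$
$\frac{1}{T{\left(Z{\left(38 \right)} \right)} + E{\left(1065 - 93,2426 \right)}} = \frac{1}{\left(117 - \sqrt{12 + 38}\right) - 13233830} = \frac{1}{\left(117 - \sqrt{50}\right) - 13233830} = \frac{1}{\left(117 - 5 \sqrt{2}\right) - 13233830} = \frac{1}{-13233713 - 5 \sqrt{2}}$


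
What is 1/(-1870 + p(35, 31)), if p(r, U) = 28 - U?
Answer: -1/1873 ≈ -0.00053390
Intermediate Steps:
1/(-1870 + p(35, 31)) = 1/(-1870 + (28 - 1*31)) = 1/(-1870 + (28 - 31)) = 1/(-1870 - 3) = 1/(-1873) = -1/1873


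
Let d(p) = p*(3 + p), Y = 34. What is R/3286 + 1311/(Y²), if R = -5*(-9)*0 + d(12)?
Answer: 2258013/1899308 ≈ 1.1889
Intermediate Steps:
R = 180 (R = -5*(-9)*0 + 12*(3 + 12) = 45*0 + 12*15 = 0 + 180 = 180)
R/3286 + 1311/(Y²) = 180/3286 + 1311/(34²) = 180*(1/3286) + 1311/1156 = 90/1643 + 1311*(1/1156) = 90/1643 + 1311/1156 = 2258013/1899308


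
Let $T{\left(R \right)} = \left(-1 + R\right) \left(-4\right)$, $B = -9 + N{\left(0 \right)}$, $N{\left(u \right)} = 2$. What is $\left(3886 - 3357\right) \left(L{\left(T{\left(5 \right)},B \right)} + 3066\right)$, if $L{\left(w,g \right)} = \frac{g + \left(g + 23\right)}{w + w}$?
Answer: $\frac{51896487}{32} \approx 1.6218 \cdot 10^{6}$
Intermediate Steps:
$B = -7$ ($B = -9 + 2 = -7$)
$T{\left(R \right)} = 4 - 4 R$
$L{\left(w,g \right)} = \frac{23 + 2 g}{2 w}$ ($L{\left(w,g \right)} = \frac{g + \left(23 + g\right)}{2 w} = \left(23 + 2 g\right) \frac{1}{2 w} = \frac{23 + 2 g}{2 w}$)
$\left(3886 - 3357\right) \left(L{\left(T{\left(5 \right)},B \right)} + 3066\right) = \left(3886 - 3357\right) \left(\frac{\frac{23}{2} - 7}{4 - 20} + 3066\right) = 529 \left(\frac{1}{4 - 20} \cdot \frac{9}{2} + 3066\right) = 529 \left(\frac{1}{-16} \cdot \frac{9}{2} + 3066\right) = 529 \left(\left(- \frac{1}{16}\right) \frac{9}{2} + 3066\right) = 529 \left(- \frac{9}{32} + 3066\right) = 529 \cdot \frac{98103}{32} = \frac{51896487}{32}$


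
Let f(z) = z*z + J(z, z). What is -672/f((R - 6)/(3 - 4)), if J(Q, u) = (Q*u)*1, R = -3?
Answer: -112/27 ≈ -4.1481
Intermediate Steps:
J(Q, u) = Q*u
f(z) = 2*z² (f(z) = z*z + z*z = z² + z² = 2*z²)
-672/f((R - 6)/(3 - 4)) = -672*(3 - 4)²/(2*(-3 - 6)²) = -672/(2*(-9/(-1))²) = -672/(2*(-9*(-1))²) = -672/(2*9²) = -672/(2*81) = -672/162 = -672*1/162 = -112/27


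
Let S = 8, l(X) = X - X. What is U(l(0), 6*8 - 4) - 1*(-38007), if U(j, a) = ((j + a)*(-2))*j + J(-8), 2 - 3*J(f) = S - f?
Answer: 114007/3 ≈ 38002.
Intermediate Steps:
l(X) = 0
J(f) = -2 + f/3 (J(f) = ⅔ - (8 - f)/3 = ⅔ + (-8/3 + f/3) = -2 + f/3)
U(j, a) = -14/3 + j*(-2*a - 2*j) (U(j, a) = ((j + a)*(-2))*j + (-2 + (⅓)*(-8)) = ((a + j)*(-2))*j + (-2 - 8/3) = (-2*a - 2*j)*j - 14/3 = j*(-2*a - 2*j) - 14/3 = -14/3 + j*(-2*a - 2*j))
U(l(0), 6*8 - 4) - 1*(-38007) = (-14/3 - 2*0² - 2*(6*8 - 4)*0) - 1*(-38007) = (-14/3 - 2*0 - 2*(48 - 4)*0) + 38007 = (-14/3 + 0 - 2*44*0) + 38007 = (-14/3 + 0 + 0) + 38007 = -14/3 + 38007 = 114007/3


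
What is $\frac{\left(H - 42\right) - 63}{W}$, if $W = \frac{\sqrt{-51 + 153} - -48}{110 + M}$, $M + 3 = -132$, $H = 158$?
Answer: $- \frac{10600}{367} + \frac{1325 \sqrt{102}}{2202} \approx -22.806$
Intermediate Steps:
$M = -135$ ($M = -3 - 132 = -135$)
$W = - \frac{48}{25} - \frac{\sqrt{102}}{25}$ ($W = \frac{\sqrt{-51 + 153} - -48}{110 - 135} = \frac{\sqrt{102} + \left(54 - 6\right)}{-25} = \left(\sqrt{102} + 48\right) \left(- \frac{1}{25}\right) = \left(48 + \sqrt{102}\right) \left(- \frac{1}{25}\right) = - \frac{48}{25} - \frac{\sqrt{102}}{25} \approx -2.324$)
$\frac{\left(H - 42\right) - 63}{W} = \frac{\left(158 - 42\right) - 63}{- \frac{48}{25} - \frac{\sqrt{102}}{25}} = \frac{116 - 63}{- \frac{48}{25} - \frac{\sqrt{102}}{25}} = \frac{53}{- \frac{48}{25} - \frac{\sqrt{102}}{25}}$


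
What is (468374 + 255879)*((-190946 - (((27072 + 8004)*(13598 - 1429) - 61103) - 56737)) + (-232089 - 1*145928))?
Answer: -309466764722651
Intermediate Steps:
(468374 + 255879)*((-190946 - (((27072 + 8004)*(13598 - 1429) - 61103) - 56737)) + (-232089 - 1*145928)) = 724253*((-190946 - ((35076*12169 - 61103) - 56737)) + (-232089 - 145928)) = 724253*((-190946 - ((426839844 - 61103) - 56737)) - 378017) = 724253*((-190946 - (426778741 - 56737)) - 378017) = 724253*((-190946 - 1*426722004) - 378017) = 724253*((-190946 - 426722004) - 378017) = 724253*(-426912950 - 378017) = 724253*(-427290967) = -309466764722651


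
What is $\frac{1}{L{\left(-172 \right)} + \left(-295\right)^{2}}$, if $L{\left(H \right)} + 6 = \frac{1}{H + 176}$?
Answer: $\frac{4}{348077} \approx 1.1492 \cdot 10^{-5}$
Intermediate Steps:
$L{\left(H \right)} = -6 + \frac{1}{176 + H}$ ($L{\left(H \right)} = -6 + \frac{1}{H + 176} = -6 + \frac{1}{176 + H}$)
$\frac{1}{L{\left(-172 \right)} + \left(-295\right)^{2}} = \frac{1}{\frac{-1055 - -1032}{176 - 172} + \left(-295\right)^{2}} = \frac{1}{\frac{-1055 + 1032}{4} + 87025} = \frac{1}{\frac{1}{4} \left(-23\right) + 87025} = \frac{1}{- \frac{23}{4} + 87025} = \frac{1}{\frac{348077}{4}} = \frac{4}{348077}$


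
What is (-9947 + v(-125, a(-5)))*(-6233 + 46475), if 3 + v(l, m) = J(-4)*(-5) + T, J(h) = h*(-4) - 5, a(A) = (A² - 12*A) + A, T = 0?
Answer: -402621210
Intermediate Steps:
a(A) = A² - 11*A
J(h) = -5 - 4*h (J(h) = -4*h - 5 = -5 - 4*h)
v(l, m) = -58 (v(l, m) = -3 + ((-5 - 4*(-4))*(-5) + 0) = -3 + ((-5 + 16)*(-5) + 0) = -3 + (11*(-5) + 0) = -3 + (-55 + 0) = -3 - 55 = -58)
(-9947 + v(-125, a(-5)))*(-6233 + 46475) = (-9947 - 58)*(-6233 + 46475) = -10005*40242 = -402621210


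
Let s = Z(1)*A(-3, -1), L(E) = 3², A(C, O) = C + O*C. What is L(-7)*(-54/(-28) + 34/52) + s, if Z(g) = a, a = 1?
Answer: 2115/91 ≈ 23.242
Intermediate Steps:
A(C, O) = C + C*O
L(E) = 9
Z(g) = 1
s = 0 (s = 1*(-3*(1 - 1)) = 1*(-3*0) = 1*0 = 0)
L(-7)*(-54/(-28) + 34/52) + s = 9*(-54/(-28) + 34/52) + 0 = 9*(-54*(-1/28) + 34*(1/52)) + 0 = 9*(27/14 + 17/26) + 0 = 9*(235/91) + 0 = 2115/91 + 0 = 2115/91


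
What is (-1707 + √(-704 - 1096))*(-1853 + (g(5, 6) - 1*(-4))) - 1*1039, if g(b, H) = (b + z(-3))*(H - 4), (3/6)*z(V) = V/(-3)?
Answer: 3131306 - 55050*I*√2 ≈ 3.1313e+6 - 77853.0*I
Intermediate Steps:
z(V) = -2*V/3 (z(V) = 2*(V/(-3)) = 2*(V*(-⅓)) = 2*(-V/3) = -2*V/3)
g(b, H) = (-4 + H)*(2 + b) (g(b, H) = (b - ⅔*(-3))*(H - 4) = (b + 2)*(-4 + H) = (2 + b)*(-4 + H) = (-4 + H)*(2 + b))
(-1707 + √(-704 - 1096))*(-1853 + (g(5, 6) - 1*(-4))) - 1*1039 = (-1707 + √(-704 - 1096))*(-1853 + ((-8 - 4*5 + 2*6 + 6*5) - 1*(-4))) - 1*1039 = (-1707 + √(-1800))*(-1853 + ((-8 - 20 + 12 + 30) + 4)) - 1039 = (-1707 + 30*I*√2)*(-1853 + (14 + 4)) - 1039 = (-1707 + 30*I*√2)*(-1853 + 18) - 1039 = (-1707 + 30*I*√2)*(-1835) - 1039 = (3132345 - 55050*I*√2) - 1039 = 3131306 - 55050*I*√2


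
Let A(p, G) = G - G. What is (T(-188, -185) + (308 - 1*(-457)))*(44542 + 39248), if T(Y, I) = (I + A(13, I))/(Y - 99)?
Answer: 2630287800/41 ≈ 6.4153e+7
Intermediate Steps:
A(p, G) = 0
T(Y, I) = I/(-99 + Y) (T(Y, I) = (I + 0)/(Y - 99) = I/(-99 + Y))
(T(-188, -185) + (308 - 1*(-457)))*(44542 + 39248) = (-185/(-99 - 188) + (308 - 1*(-457)))*(44542 + 39248) = (-185/(-287) + (308 + 457))*83790 = (-185*(-1/287) + 765)*83790 = (185/287 + 765)*83790 = (219740/287)*83790 = 2630287800/41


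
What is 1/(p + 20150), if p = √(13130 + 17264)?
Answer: 775/15615081 - √30394/405992106 ≈ 4.9202e-5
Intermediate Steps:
p = √30394 ≈ 174.34
1/(p + 20150) = 1/(√30394 + 20150) = 1/(20150 + √30394)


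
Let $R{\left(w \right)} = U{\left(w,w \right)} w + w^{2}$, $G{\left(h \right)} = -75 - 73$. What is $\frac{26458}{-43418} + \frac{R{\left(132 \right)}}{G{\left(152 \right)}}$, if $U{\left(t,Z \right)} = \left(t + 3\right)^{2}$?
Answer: $- \frac{13151389202}{803233} \approx -16373.0$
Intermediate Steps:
$G{\left(h \right)} = -148$
$U{\left(t,Z \right)} = \left(3 + t\right)^{2}$
$R{\left(w \right)} = w^{2} + w \left(3 + w\right)^{2}$ ($R{\left(w \right)} = \left(3 + w\right)^{2} w + w^{2} = w \left(3 + w\right)^{2} + w^{2} = w^{2} + w \left(3 + w\right)^{2}$)
$\frac{26458}{-43418} + \frac{R{\left(132 \right)}}{G{\left(152 \right)}} = \frac{26458}{-43418} + \frac{132 \left(132 + \left(3 + 132\right)^{2}\right)}{-148} = 26458 \left(- \frac{1}{43418}\right) + 132 \left(132 + 135^{2}\right) \left(- \frac{1}{148}\right) = - \frac{13229}{21709} + 132 \left(132 + 18225\right) \left(- \frac{1}{148}\right) = - \frac{13229}{21709} + 132 \cdot 18357 \left(- \frac{1}{148}\right) = - \frac{13229}{21709} + 2423124 \left(- \frac{1}{148}\right) = - \frac{13229}{21709} - \frac{605781}{37} = - \frac{13151389202}{803233}$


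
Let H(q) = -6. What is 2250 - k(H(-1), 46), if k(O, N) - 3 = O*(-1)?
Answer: 2241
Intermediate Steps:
k(O, N) = 3 - O (k(O, N) = 3 + O*(-1) = 3 - O)
2250 - k(H(-1), 46) = 2250 - (3 - 1*(-6)) = 2250 - (3 + 6) = 2250 - 1*9 = 2250 - 9 = 2241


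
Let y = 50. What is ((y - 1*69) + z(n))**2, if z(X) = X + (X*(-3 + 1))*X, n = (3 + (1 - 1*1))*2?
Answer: 7225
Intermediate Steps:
n = 6 (n = (3 + (1 - 1))*2 = (3 + 0)*2 = 3*2 = 6)
z(X) = X - 2*X**2 (z(X) = X + (X*(-2))*X = X + (-2*X)*X = X - 2*X**2)
((y - 1*69) + z(n))**2 = ((50 - 1*69) + 6*(1 - 2*6))**2 = ((50 - 69) + 6*(1 - 12))**2 = (-19 + 6*(-11))**2 = (-19 - 66)**2 = (-85)**2 = 7225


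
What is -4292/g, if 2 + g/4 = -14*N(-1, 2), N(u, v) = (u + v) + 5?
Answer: 1073/86 ≈ 12.477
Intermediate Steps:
N(u, v) = 5 + u + v
g = -344 (g = -8 + 4*(-14*(5 - 1 + 2)) = -8 + 4*(-14*6) = -8 + 4*(-84) = -8 - 336 = -344)
-4292/g = -4292/(-344) = -4292*(-1/344) = 1073/86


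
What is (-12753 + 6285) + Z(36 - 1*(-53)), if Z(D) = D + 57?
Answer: -6322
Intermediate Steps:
Z(D) = 57 + D
(-12753 + 6285) + Z(36 - 1*(-53)) = (-12753 + 6285) + (57 + (36 - 1*(-53))) = -6468 + (57 + (36 + 53)) = -6468 + (57 + 89) = -6468 + 146 = -6322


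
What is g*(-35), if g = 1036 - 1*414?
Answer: -21770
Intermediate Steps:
g = 622 (g = 1036 - 414 = 622)
g*(-35) = 622*(-35) = -21770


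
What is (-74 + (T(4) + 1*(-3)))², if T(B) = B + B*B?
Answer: 3249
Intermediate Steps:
T(B) = B + B²
(-74 + (T(4) + 1*(-3)))² = (-74 + (4*(1 + 4) + 1*(-3)))² = (-74 + (4*5 - 3))² = (-74 + (20 - 3))² = (-74 + 17)² = (-57)² = 3249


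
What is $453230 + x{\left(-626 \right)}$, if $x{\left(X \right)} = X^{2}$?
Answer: $845106$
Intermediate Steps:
$453230 + x{\left(-626 \right)} = 453230 + \left(-626\right)^{2} = 453230 + 391876 = 845106$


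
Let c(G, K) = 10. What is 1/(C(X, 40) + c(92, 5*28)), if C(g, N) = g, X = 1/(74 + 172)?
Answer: 246/2461 ≈ 0.099959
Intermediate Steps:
X = 1/246 ≈ 0.0040650
1/(C(X, 40) + c(92, 5*28)) = 1/(1/246 + 10) = 1/(2461/246) = 246/2461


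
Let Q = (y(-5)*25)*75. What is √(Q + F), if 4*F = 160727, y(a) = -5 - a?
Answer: √160727/2 ≈ 200.45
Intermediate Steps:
F = 160727/4 (F = (¼)*160727 = 160727/4 ≈ 40182.)
Q = 0 (Q = ((-5 - 1*(-5))*25)*75 = ((-5 + 5)*25)*75 = (0*25)*75 = 0*75 = 0)
√(Q + F) = √(0 + 160727/4) = √(160727/4) = √160727/2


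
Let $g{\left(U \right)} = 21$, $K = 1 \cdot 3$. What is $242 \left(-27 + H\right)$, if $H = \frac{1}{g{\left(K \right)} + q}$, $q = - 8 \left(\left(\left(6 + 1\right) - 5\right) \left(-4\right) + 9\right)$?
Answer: $- \frac{84700}{13} \approx -6515.4$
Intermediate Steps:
$K = 3$
$q = -8$ ($q = - 8 \left(\left(7 - 5\right) \left(-4\right) + 9\right) = - 8 \left(2 \left(-4\right) + 9\right) = - 8 \left(-8 + 9\right) = \left(-8\right) 1 = -8$)
$H = \frac{1}{13}$ ($H = \frac{1}{21 - 8} = \frac{1}{13} \approx 0.076923$)
$242 \left(-27 + H\right) = 242 \left(-27 + \frac{1}{13}\right) = 242 \left(- \frac{350}{13}\right) = - \frac{84700}{13}$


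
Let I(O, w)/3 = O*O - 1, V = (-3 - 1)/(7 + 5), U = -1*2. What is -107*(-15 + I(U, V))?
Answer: 642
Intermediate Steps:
U = -2
V = -1/3 (V = -4/12 = -4*1/12 = -1/3 ≈ -0.33333)
I(O, w) = -3 + 3*O**2 (I(O, w) = 3*(O*O - 1) = 3*(O**2 - 1) = 3*(-1 + O**2) = -3 + 3*O**2)
-107*(-15 + I(U, V)) = -107*(-15 + (-3 + 3*(-2)**2)) = -107*(-15 + (-3 + 3*4)) = -107*(-15 + (-3 + 12)) = -107*(-15 + 9) = -107*(-6) = 642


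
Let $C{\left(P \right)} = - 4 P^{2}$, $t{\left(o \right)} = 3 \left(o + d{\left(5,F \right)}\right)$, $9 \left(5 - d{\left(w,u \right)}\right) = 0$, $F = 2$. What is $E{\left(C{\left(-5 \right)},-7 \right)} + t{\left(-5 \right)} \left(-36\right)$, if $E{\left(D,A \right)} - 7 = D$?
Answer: $-93$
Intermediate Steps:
$d{\left(w,u \right)} = 5$ ($d{\left(w,u \right)} = 5 - 0 = 5 + 0 = 5$)
$t{\left(o \right)} = 15 + 3 o$ ($t{\left(o \right)} = 3 \left(o + 5\right) = 3 \left(5 + o\right) = 15 + 3 o$)
$E{\left(D,A \right)} = 7 + D$
$E{\left(C{\left(-5 \right)},-7 \right)} + t{\left(-5 \right)} \left(-36\right) = \left(7 - 4 \left(-5\right)^{2}\right) + \left(15 + 3 \left(-5\right)\right) \left(-36\right) = \left(7 - 100\right) + \left(15 - 15\right) \left(-36\right) = \left(7 - 100\right) + 0 \left(-36\right) = -93 + 0 = -93$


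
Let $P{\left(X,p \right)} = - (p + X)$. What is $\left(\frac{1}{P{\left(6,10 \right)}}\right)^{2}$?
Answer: $\frac{1}{256} \approx 0.0039063$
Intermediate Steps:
$P{\left(X,p \right)} = - X - p$ ($P{\left(X,p \right)} = - (X + p) = - X - p$)
$\left(\frac{1}{P{\left(6,10 \right)}}\right)^{2} = \left(\frac{1}{\left(-1\right) 6 - 10}\right)^{2} = \left(\frac{1}{-6 - 10}\right)^{2} = \left(\frac{1}{-16}\right)^{2} = \left(- \frac{1}{16}\right)^{2} = \frac{1}{256}$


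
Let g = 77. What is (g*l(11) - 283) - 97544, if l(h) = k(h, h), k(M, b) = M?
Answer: -96980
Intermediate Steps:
l(h) = h
(g*l(11) - 283) - 97544 = (77*11 - 283) - 97544 = (847 - 283) - 97544 = 564 - 97544 = -96980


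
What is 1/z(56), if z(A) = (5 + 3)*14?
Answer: 1/112 ≈ 0.0089286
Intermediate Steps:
z(A) = 112 (z(A) = 8*14 = 112)
1/z(56) = 1/112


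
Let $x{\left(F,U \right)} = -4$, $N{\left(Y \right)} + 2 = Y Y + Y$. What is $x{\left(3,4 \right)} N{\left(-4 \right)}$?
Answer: $-40$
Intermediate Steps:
$N{\left(Y \right)} = -2 + Y + Y^{2}$ ($N{\left(Y \right)} = -2 + \left(Y Y + Y\right) = -2 + \left(Y^{2} + Y\right) = -2 + \left(Y + Y^{2}\right) = -2 + Y + Y^{2}$)
$x{\left(3,4 \right)} N{\left(-4 \right)} = - 4 \left(-2 - 4 + \left(-4\right)^{2}\right) = - 4 \left(-2 - 4 + 16\right) = \left(-4\right) 10 = -40$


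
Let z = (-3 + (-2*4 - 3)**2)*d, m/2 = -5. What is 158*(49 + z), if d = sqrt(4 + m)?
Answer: 7742 + 18644*I*sqrt(6) ≈ 7742.0 + 45668.0*I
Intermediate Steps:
m = -10 (m = 2*(-5) = -10)
d = I*sqrt(6) (d = sqrt(4 - 10) = sqrt(-6) = I*sqrt(6) ≈ 2.4495*I)
z = 118*I*sqrt(6) (z = (-3 + (-2*4 - 3)**2)*(I*sqrt(6)) = (-3 + (-8 - 3)**2)*(I*sqrt(6)) = (-3 + (-11)**2)*(I*sqrt(6)) = (-3 + 121)*(I*sqrt(6)) = 118*(I*sqrt(6)) = 118*I*sqrt(6) ≈ 289.04*I)
158*(49 + z) = 158*(49 + 118*I*sqrt(6)) = 7742 + 18644*I*sqrt(6)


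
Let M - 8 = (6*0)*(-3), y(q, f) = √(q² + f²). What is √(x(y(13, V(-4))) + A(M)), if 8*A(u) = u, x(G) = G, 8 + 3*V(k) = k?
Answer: √(1 + √185) ≈ 3.8212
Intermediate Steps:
V(k) = -8/3 + k/3
y(q, f) = √(f² + q²)
M = 8 (M = 8 + (6*0)*(-3) = 8 + 0*(-3) = 8 + 0 = 8)
A(u) = u/8
√(x(y(13, V(-4))) + A(M)) = √(√((-8/3 + (⅓)*(-4))² + 13²) + (⅛)*8) = √(√((-8/3 - 4/3)² + 169) + 1) = √(√((-4)² + 169) + 1) = √(√(16 + 169) + 1) = √(√185 + 1) = √(1 + √185)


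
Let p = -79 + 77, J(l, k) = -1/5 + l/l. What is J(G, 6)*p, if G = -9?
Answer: -8/5 ≈ -1.6000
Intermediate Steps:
J(l, k) = 4/5 (J(l, k) = -1*1/5 + 1 = -1/5 + 1 = 4/5)
p = -2
J(G, 6)*p = (4/5)*(-2) = -8/5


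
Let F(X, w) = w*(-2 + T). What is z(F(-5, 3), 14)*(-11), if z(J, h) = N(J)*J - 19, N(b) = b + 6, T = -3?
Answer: -1276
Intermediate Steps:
N(b) = 6 + b
F(X, w) = -5*w (F(X, w) = w*(-2 - 3) = w*(-5) = -5*w)
z(J, h) = -19 + J*(6 + J) (z(J, h) = (6 + J)*J - 19 = J*(6 + J) - 19 = -19 + J*(6 + J))
z(F(-5, 3), 14)*(-11) = (-19 + (-5*3)*(6 - 5*3))*(-11) = (-19 - 15*(6 - 15))*(-11) = (-19 - 15*(-9))*(-11) = (-19 + 135)*(-11) = 116*(-11) = -1276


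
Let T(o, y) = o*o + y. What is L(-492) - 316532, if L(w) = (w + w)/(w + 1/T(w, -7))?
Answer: -37696204370788/119092043 ≈ -3.1653e+5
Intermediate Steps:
T(o, y) = y + o² (T(o, y) = o² + y = y + o²)
L(w) = 2*w/(w + 1/(-7 + w²)) (L(w) = (w + w)/(w + 1/(-7 + w²)) = (2*w)/(w + 1/(-7 + w²)) = 2*w/(w + 1/(-7 + w²)))
L(-492) - 316532 = 2*(-492)*(-7 + (-492)²)/(1 - 492*(-7 + (-492)²)) - 316532 = 2*(-492)*(-7 + 242064)/(1 - 492*(-7 + 242064)) - 316532 = 2*(-492)*242057/(1 - 492*242057) - 316532 = 2*(-492)*242057/(1 - 119092044) - 316532 = 2*(-492)*242057/(-119092043) - 316532 = 2*(-492)*(-1/119092043)*242057 - 316532 = 238184088/119092043 - 316532 = -37696204370788/119092043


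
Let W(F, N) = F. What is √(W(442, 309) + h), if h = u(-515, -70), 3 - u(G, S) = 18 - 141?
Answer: 2*√142 ≈ 23.833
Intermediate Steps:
u(G, S) = 126 (u(G, S) = 3 - (18 - 141) = 3 - 1*(-123) = 3 + 123 = 126)
h = 126
√(W(442, 309) + h) = √(442 + 126) = √568 = 2*√142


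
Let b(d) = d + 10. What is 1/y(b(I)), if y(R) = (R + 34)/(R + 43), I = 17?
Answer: 70/61 ≈ 1.1475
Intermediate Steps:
b(d) = 10 + d
y(R) = (34 + R)/(43 + R)
1/y(b(I)) = 1/((34 + (10 + 17))/(43 + (10 + 17))) = 1/((34 + 27)/(43 + 27)) = 1/(61/70) = 70/61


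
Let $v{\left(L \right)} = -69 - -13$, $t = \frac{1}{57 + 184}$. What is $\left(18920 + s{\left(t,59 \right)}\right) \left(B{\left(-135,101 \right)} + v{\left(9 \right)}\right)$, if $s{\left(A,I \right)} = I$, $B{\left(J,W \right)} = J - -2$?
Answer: $-3587031$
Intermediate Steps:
$B{\left(J,W \right)} = 2 + J$ ($B{\left(J,W \right)} = J + 2 = 2 + J$)
$t = \frac{1}{241} \approx 0.0041494$
$v{\left(L \right)} = -56$ ($v{\left(L \right)} = -69 + 13 = -56$)
$\left(18920 + s{\left(t,59 \right)}\right) \left(B{\left(-135,101 \right)} + v{\left(9 \right)}\right) = \left(18920 + 59\right) \left(\left(2 - 135\right) - 56\right) = 18979 \left(-133 - 56\right) = 18979 \left(-189\right) = -3587031$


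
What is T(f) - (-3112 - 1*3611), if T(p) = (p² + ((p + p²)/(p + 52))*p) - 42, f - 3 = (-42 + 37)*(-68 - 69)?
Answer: 170338129/185 ≈ 9.2075e+5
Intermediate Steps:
f = 688 (f = 3 + (-42 + 37)*(-68 - 69) = 3 - 5*(-137) = 3 + 685 = 688)
T(p) = -42 + p² + p*(p + p²)/(52 + p) (T(p) = (p² + ((p + p²)/(52 + p))*p) - 42 = (p² + p*(p + p²)/(52 + p)) - 42 = -42 + p² + p*(p + p²)/(52 + p))
T(f) - (-3112 - 1*3611) = (-2184 - 42*688 + 2*688³ + 53*688²)/(52 + 688) - (-3112 - 1*3611) = (-2184 - 28896 + 2*325660672 + 53*473344)/740 - (-3112 - 3611) = (-2184 - 28896 + 651321344 + 25087232)/740 - 1*(-6723) = (1/740)*676377496 + 6723 = 169094374/185 + 6723 = 170338129/185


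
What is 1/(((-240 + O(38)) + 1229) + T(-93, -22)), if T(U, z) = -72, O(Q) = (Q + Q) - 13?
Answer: 1/980 ≈ 0.0010204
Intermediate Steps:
O(Q) = -13 + 2*Q (O(Q) = 2*Q - 13 = -13 + 2*Q)
1/(((-240 + O(38)) + 1229) + T(-93, -22)) = 1/(((-240 + (-13 + 2*38)) + 1229) - 72) = 1/(((-240 + (-13 + 76)) + 1229) - 72) = 1/(((-240 + 63) + 1229) - 72) = 1/((-177 + 1229) - 72) = 1/(1052 - 72) = 1/980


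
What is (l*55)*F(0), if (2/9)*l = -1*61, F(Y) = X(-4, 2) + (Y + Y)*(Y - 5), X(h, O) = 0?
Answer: 0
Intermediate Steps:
F(Y) = 2*Y*(-5 + Y) (F(Y) = 0 + (Y + Y)*(Y - 5) = 0 + (2*Y)*(-5 + Y) = 0 + 2*Y*(-5 + Y) = 2*Y*(-5 + Y))
l = -549/2 (l = 9*(-1*61)/2 = (9/2)*(-61) = -549/2 ≈ -274.50)
(l*55)*F(0) = (-549/2*55)*(2*0*(-5 + 0)) = -30195*0*(-5) = -30195/2*0 = 0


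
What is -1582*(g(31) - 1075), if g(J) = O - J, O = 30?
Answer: 1702232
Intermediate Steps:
g(J) = 30 - J
-1582*(g(31) - 1075) = -1582*((30 - 1*31) - 1075) = -1582*((30 - 31) - 1075) = -1582*(-1 - 1075) = -1582*(-1076) = 1702232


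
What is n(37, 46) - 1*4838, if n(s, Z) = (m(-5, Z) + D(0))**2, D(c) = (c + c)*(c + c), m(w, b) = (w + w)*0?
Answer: -4838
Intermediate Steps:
m(w, b) = 0 (m(w, b) = (2*w)*0 = 0)
D(c) = 4*c**2 (D(c) = (2*c)*(2*c) = 4*c**2)
n(s, Z) = 0 (n(s, Z) = (0 + 4*0**2)**2 = (0 + 4*0)**2 = (0 + 0)**2 = 0**2 = 0)
n(37, 46) - 1*4838 = 0 - 1*4838 = 0 - 4838 = -4838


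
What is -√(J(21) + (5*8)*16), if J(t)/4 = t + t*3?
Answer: -4*√61 ≈ -31.241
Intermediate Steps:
J(t) = 16*t (J(t) = 4*(t + t*3) = 4*(t + 3*t) = 4*(4*t) = 16*t)
-√(J(21) + (5*8)*16) = -√(16*21 + (5*8)*16) = -√(336 + 40*16) = -√(336 + 640) = -√976 = -4*√61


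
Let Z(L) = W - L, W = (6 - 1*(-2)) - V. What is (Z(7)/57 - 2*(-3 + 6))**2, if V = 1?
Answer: 36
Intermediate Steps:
W = 7 (W = (6 - 1*(-2)) - 1*1 = (6 + 2) - 1 = 8 - 1 = 7)
Z(L) = 7 - L
(Z(7)/57 - 2*(-3 + 6))**2 = ((7 - 1*7)/57 - 2*(-3 + 6))**2 = ((7 - 7)*(1/57) - 2*3)**2 = (0*(1/57) - 6)**2 = (0 - 6)**2 = (-6)**2 = 36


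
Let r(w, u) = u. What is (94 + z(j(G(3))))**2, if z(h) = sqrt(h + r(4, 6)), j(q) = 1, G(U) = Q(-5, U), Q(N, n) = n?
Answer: (94 + sqrt(7))**2 ≈ 9340.4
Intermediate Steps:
G(U) = U
z(h) = sqrt(6 + h) (z(h) = sqrt(h + 6) = sqrt(6 + h))
(94 + z(j(G(3))))**2 = (94 + sqrt(6 + 1))**2 = (94 + sqrt(7))**2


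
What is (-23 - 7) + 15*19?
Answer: 255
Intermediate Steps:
(-23 - 7) + 15*19 = -30 + 285 = 255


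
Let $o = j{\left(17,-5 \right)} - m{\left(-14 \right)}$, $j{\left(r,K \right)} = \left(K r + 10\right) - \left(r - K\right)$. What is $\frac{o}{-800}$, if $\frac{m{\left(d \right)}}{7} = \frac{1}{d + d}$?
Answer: $\frac{387}{3200} \approx 0.12094$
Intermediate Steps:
$m{\left(d \right)} = \frac{7}{2 d}$ ($m{\left(d \right)} = \frac{7}{d + d} = \frac{7}{2 d}$)
$j{\left(r,K \right)} = 10 + K - r + K r$ ($j{\left(r,K \right)} = \left(10 + K r\right) + \left(K - r\right) = 10 + K - r + K r$)
$o = - \frac{387}{4}$ ($o = \left(10 - 5 - 17 - 85\right) - \frac{7}{2 \left(-14\right)} = \left(10 - 5 - 17 - 85\right) - \frac{7}{2} \left(- \frac{1}{14}\right) = -97 - - \frac{1}{4} = -97 + \frac{1}{4} = - \frac{387}{4} \approx -96.75$)
$\frac{o}{-800} = - \frac{387}{4 \left(-800\right)} = \left(- \frac{387}{4}\right) \left(- \frac{1}{800}\right) = \frac{387}{3200}$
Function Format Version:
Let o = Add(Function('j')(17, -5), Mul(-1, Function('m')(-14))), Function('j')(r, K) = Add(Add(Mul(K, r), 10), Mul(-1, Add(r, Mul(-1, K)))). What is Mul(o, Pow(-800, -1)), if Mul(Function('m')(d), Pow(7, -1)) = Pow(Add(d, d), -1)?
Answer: Rational(387, 3200) ≈ 0.12094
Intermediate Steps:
Function('m')(d) = Mul(Rational(7, 2), Pow(d, -1)) (Function('m')(d) = Mul(7, Pow(Add(d, d), -1)) = Mul(7, Pow(Mul(2, d), -1)) = Mul(7, Mul(Rational(1, 2), Pow(d, -1))) = Mul(Rational(7, 2), Pow(d, -1)))
Function('j')(r, K) = Add(10, K, Mul(-1, r), Mul(K, r)) (Function('j')(r, K) = Add(Add(10, Mul(K, r)), Add(K, Mul(-1, r))) = Add(10, K, Mul(-1, r), Mul(K, r)))
o = Rational(-387, 4) (o = Add(Add(10, -5, Mul(-1, 17), Mul(-5, 17)), Mul(-1, Mul(Rational(7, 2), Pow(-14, -1)))) = Add(Add(10, -5, -17, -85), Mul(-1, Mul(Rational(7, 2), Rational(-1, 14)))) = Add(-97, Mul(-1, Rational(-1, 4))) = Add(-97, Rational(1, 4)) = Rational(-387, 4) ≈ -96.750)
Mul(o, Pow(-800, -1)) = Mul(Rational(-387, 4), Pow(-800, -1)) = Mul(Rational(-387, 4), Rational(-1, 800)) = Rational(387, 3200)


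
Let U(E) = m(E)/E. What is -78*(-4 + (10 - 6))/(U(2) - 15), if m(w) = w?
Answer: 0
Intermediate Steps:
U(E) = 1 (U(E) = E/E = 1)
-78*(-4 + (10 - 6))/(U(2) - 15) = -78*(-4 + (10 - 6))/(1 - 15) = -78*(-4 + 4)/(-14) = -0*(-1)/14 = -78*0 = 0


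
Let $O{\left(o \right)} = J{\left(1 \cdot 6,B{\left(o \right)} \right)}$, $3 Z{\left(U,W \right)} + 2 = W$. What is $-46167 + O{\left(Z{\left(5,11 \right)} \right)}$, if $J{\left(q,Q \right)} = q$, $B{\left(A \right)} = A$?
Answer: $-46161$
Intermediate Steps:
$Z{\left(U,W \right)} = - \frac{2}{3} + \frac{W}{3}$
$O{\left(o \right)} = 6$ ($O{\left(o \right)} = 1 \cdot 6 = 6$)
$-46167 + O{\left(Z{\left(5,11 \right)} \right)} = -46167 + 6 = -46161$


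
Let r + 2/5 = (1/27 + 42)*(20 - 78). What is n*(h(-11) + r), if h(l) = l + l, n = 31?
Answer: -10297394/135 ≈ -76277.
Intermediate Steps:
r = -329204/135 (r = -⅖ + (1/27 + 42)*(20 - 78) = -⅖ + (1/27 + 42)*(-58) = -⅖ + (1135/27)*(-58) = -⅖ - 65830/27 = -329204/135 ≈ -2438.5)
h(l) = 2*l
n*(h(-11) + r) = 31*(2*(-11) - 329204/135) = 31*(-22 - 329204/135) = 31*(-332174/135) = -10297394/135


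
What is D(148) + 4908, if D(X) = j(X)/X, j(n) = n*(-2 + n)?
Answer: 5054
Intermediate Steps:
D(X) = -2 + X (D(X) = (X*(-2 + X))/X = -2 + X)
D(148) + 4908 = (-2 + 148) + 4908 = 146 + 4908 = 5054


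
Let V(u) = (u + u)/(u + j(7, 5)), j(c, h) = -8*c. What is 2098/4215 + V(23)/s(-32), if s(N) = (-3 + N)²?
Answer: 5641184/11359425 ≈ 0.49661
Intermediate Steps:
V(u) = 2*u/(-56 + u) (V(u) = (u + u)/(u - 8*7) = (2*u)/(u - 56) = (2*u)/(-56 + u) = 2*u/(-56 + u))
2098/4215 + V(23)/s(-32) = 2098/4215 + (2*23/(-56 + 23))/((-3 - 32)²) = 2098*(1/4215) + (2*23/(-33))/((-35)²) = 2098/4215 + (2*23*(-1/33))/1225 = 2098/4215 - 46/33*1/1225 = 2098/4215 - 46/40425 = 5641184/11359425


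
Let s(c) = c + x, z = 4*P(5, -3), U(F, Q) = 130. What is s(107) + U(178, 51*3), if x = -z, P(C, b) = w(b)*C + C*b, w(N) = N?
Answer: 357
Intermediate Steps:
P(C, b) = 2*C*b (P(C, b) = b*C + C*b = C*b + C*b = 2*C*b)
z = -120 (z = 4*(2*5*(-3)) = 4*(-30) = -120)
x = 120 (x = -1*(-120) = 120)
s(c) = 120 + c (s(c) = c + 120 = 120 + c)
s(107) + U(178, 51*3) = (120 + 107) + 130 = 227 + 130 = 357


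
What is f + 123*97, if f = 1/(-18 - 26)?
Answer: 524963/44 ≈ 11931.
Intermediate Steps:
f = -1/44 (f = 1/(-44) = -1/44 ≈ -0.022727)
f + 123*97 = -1/44 + 123*97 = -1/44 + 11931 = 524963/44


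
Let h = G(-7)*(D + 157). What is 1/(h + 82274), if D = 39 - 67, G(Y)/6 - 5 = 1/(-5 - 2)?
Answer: 7/602234 ≈ 1.1623e-5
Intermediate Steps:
G(Y) = 204/7 (G(Y) = 30 + 6/(-5 - 2) = 30 + 6/(-7) = 30 + 6*(-⅐) = 30 - 6/7 = 204/7)
D = -28
h = 26316/7 (h = 204*(-28 + 157)/7 = (204/7)*129 = 26316/7 ≈ 3759.4)
1/(h + 82274) = 1/(26316/7 + 82274) = 1/(602234/7) = 7/602234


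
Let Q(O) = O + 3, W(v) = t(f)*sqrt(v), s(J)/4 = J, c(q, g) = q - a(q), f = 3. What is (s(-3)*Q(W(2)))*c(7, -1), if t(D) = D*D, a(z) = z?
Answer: 0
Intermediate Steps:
c(q, g) = 0 (c(q, g) = q - q = 0)
t(D) = D**2
s(J) = 4*J
W(v) = 9*sqrt(v) (W(v) = 3**2*sqrt(v) = 9*sqrt(v))
Q(O) = 3 + O
(s(-3)*Q(W(2)))*c(7, -1) = ((4*(-3))*(3 + 9*sqrt(2)))*0 = -12*(3 + 9*sqrt(2))*0 = (-36 - 108*sqrt(2))*0 = 0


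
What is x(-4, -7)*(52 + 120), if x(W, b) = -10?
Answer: -1720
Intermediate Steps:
x(-4, -7)*(52 + 120) = -10*(52 + 120) = -10*172 = -1720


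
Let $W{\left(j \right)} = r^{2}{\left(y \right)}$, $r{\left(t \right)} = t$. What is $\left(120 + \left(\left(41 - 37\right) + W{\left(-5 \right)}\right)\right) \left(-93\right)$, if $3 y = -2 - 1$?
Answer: $-11625$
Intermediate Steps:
$y = -1$ ($y = \frac{-2 - 1}{3} = \frac{1}{3} \left(-3\right) = -1$)
$W{\left(j \right)} = 1$ ($W{\left(j \right)} = \left(-1\right)^{2} = 1$)
$\left(120 + \left(\left(41 - 37\right) + W{\left(-5 \right)}\right)\right) \left(-93\right) = \left(120 + \left(\left(41 - 37\right) + 1\right)\right) \left(-93\right) = \left(120 + \left(4 + 1\right)\right) \left(-93\right) = \left(120 + 5\right) \left(-93\right) = 125 \left(-93\right) = -11625$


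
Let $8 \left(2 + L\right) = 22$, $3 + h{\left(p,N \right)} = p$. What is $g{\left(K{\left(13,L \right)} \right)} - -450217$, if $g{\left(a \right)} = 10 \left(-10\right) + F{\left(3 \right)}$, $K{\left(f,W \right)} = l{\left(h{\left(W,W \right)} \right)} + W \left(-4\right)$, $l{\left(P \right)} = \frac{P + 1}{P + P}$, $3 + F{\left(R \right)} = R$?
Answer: $450117$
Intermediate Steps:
$F{\left(R \right)} = -3 + R$
$h{\left(p,N \right)} = -3 + p$
$L = \frac{3}{4}$ ($L = -2 + \frac{1}{8} \cdot 22 = -2 + \frac{11}{4} = \frac{3}{4} \approx 0.75$)
$l{\left(P \right)} = \frac{1 + P}{2 P}$
$K{\left(f,W \right)} = - 4 W + \frac{-2 + W}{2 \left(-3 + W\right)}$ ($K{\left(f,W \right)} = \frac{1 + \left(-3 + W\right)}{2 \left(-3 + W\right)} + W \left(-4\right) = \frac{-2 + W}{2 \left(-3 + W\right)} - 4 W = - 4 W + \frac{-2 + W}{2 \left(-3 + W\right)}$)
$g{\left(a \right)} = -100$ ($g{\left(a \right)} = 10 \left(-10\right) + \left(-3 + 3\right) = -100 + 0 = -100$)
$g{\left(K{\left(13,L \right)} \right)} - -450217 = -100 - -450217 = -100 + 450217 = 450117$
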